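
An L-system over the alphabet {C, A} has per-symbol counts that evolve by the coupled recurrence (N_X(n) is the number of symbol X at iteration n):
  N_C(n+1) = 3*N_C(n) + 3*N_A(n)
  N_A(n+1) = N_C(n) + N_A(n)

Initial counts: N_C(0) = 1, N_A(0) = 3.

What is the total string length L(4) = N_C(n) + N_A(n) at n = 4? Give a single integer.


Answer: 1024

Derivation:
Step 0: N_C=1, N_A=3, L=4
Step 1: N_C=12, N_A=4, L=16
Step 2: N_C=48, N_A=16, L=64
Step 3: N_C=192, N_A=64, L=256
Step 4: N_C=768, N_A=256, L=1024


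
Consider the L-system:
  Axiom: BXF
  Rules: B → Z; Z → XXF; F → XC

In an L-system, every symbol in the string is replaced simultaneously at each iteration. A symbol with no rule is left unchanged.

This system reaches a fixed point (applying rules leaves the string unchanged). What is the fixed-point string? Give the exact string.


Answer: XXXCXXC

Derivation:
Step 0: BXF
Step 1: ZXXC
Step 2: XXFXXC
Step 3: XXXCXXC
Step 4: XXXCXXC  (unchanged — fixed point at step 3)


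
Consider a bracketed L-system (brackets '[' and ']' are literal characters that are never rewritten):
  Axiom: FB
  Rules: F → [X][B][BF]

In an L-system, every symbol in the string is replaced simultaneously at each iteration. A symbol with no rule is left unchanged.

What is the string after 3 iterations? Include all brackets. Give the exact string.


Step 0: FB
Step 1: [X][B][BF]B
Step 2: [X][B][B[X][B][BF]]B
Step 3: [X][B][B[X][B][B[X][B][BF]]]B

Answer: [X][B][B[X][B][B[X][B][BF]]]B


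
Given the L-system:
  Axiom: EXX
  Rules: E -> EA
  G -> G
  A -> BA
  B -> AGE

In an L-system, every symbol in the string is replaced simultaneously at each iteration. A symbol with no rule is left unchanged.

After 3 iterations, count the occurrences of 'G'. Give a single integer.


Answer: 1

Derivation:
Step 0: EXX  (0 'G')
Step 1: EAXX  (0 'G')
Step 2: EABAXX  (0 'G')
Step 3: EABAAGEBAXX  (1 'G')


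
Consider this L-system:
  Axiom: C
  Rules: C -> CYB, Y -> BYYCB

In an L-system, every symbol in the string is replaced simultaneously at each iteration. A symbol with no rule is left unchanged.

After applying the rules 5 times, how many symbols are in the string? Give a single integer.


Answer: 177

Derivation:
Step 0: length = 1
Step 1: length = 3
Step 2: length = 9
Step 3: length = 25
Step 4: length = 67
Step 5: length = 177


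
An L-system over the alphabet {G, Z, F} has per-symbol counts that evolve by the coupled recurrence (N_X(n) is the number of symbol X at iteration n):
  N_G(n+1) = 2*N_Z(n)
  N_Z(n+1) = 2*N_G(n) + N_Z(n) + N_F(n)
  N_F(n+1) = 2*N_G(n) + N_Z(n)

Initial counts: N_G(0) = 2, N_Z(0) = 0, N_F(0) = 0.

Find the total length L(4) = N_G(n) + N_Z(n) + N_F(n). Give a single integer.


Step 0: N_G=2, N_Z=0, N_F=0, L=2
Step 1: N_G=0, N_Z=4, N_F=4, L=8
Step 2: N_G=8, N_Z=8, N_F=4, L=20
Step 3: N_G=16, N_Z=28, N_F=24, L=68
Step 4: N_G=56, N_Z=84, N_F=60, L=200

Answer: 200


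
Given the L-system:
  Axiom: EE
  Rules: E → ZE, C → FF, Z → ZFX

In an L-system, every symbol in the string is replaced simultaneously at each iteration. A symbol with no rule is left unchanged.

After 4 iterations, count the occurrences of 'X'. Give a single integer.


Step 0: EE  (0 'X')
Step 1: ZEZE  (0 'X')
Step 2: ZFXZEZFXZE  (2 'X')
Step 3: ZFXFXZFXZEZFXFXZFXZE  (6 'X')
Step 4: ZFXFXFXZFXFXZFXZEZFXFXFXZFXFXZFXZE  (12 'X')

Answer: 12


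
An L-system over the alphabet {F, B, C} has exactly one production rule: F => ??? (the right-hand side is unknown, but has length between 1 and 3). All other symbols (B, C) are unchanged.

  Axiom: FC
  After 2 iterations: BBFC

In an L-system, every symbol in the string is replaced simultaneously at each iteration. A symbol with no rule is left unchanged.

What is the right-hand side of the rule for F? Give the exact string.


Trying F => BF:
  Step 0: FC
  Step 1: BFC
  Step 2: BBFC
Matches the given result.

Answer: BF


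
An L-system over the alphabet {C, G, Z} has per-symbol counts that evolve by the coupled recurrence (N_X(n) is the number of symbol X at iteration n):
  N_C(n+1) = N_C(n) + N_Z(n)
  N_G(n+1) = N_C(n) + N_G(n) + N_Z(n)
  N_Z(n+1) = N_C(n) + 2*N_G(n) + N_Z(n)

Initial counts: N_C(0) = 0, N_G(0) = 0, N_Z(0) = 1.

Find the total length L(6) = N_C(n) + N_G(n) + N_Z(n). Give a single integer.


Answer: 729

Derivation:
Step 0: N_C=0, N_G=0, N_Z=1, L=1
Step 1: N_C=1, N_G=1, N_Z=1, L=3
Step 2: N_C=2, N_G=3, N_Z=4, L=9
Step 3: N_C=6, N_G=9, N_Z=12, L=27
Step 4: N_C=18, N_G=27, N_Z=36, L=81
Step 5: N_C=54, N_G=81, N_Z=108, L=243
Step 6: N_C=162, N_G=243, N_Z=324, L=729


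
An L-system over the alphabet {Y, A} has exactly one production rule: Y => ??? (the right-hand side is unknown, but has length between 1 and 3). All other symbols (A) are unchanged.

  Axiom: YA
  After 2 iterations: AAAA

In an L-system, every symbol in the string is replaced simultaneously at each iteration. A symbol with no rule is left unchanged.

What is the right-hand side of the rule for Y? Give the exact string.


Answer: AAA

Derivation:
Trying Y => AAA:
  Step 0: YA
  Step 1: AAAA
  Step 2: AAAA
Matches the given result.


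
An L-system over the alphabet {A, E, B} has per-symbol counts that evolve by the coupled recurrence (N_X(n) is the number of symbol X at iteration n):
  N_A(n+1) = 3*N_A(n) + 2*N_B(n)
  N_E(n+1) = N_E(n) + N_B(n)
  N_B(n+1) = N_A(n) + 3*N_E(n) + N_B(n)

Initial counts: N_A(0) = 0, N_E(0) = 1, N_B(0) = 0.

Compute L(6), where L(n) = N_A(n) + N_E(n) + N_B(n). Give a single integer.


Step 0: N_A=0, N_E=1, N_B=0, L=1
Step 1: N_A=0, N_E=1, N_B=3, L=4
Step 2: N_A=6, N_E=4, N_B=6, L=16
Step 3: N_A=30, N_E=10, N_B=24, L=64
Step 4: N_A=138, N_E=34, N_B=84, L=256
Step 5: N_A=582, N_E=118, N_B=324, L=1024
Step 6: N_A=2394, N_E=442, N_B=1260, L=4096

Answer: 4096


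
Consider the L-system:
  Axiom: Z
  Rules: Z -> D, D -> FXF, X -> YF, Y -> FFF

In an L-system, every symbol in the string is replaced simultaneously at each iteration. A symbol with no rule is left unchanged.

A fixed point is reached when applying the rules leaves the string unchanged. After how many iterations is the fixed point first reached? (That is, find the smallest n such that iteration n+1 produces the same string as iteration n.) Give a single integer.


Answer: 4

Derivation:
Step 0: Z
Step 1: D
Step 2: FXF
Step 3: FYFF
Step 4: FFFFFF
Step 5: FFFFFF  (unchanged — fixed point at step 4)


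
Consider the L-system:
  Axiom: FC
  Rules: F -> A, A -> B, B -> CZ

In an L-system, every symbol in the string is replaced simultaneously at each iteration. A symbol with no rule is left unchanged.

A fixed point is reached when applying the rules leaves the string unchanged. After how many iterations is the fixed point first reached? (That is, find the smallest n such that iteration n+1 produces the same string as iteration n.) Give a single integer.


Step 0: FC
Step 1: AC
Step 2: BC
Step 3: CZC
Step 4: CZC  (unchanged — fixed point at step 3)

Answer: 3


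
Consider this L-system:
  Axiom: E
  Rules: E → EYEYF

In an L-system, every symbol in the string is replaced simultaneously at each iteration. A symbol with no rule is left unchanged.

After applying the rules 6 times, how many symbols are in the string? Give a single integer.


Answer: 253

Derivation:
Step 0: length = 1
Step 1: length = 5
Step 2: length = 13
Step 3: length = 29
Step 4: length = 61
Step 5: length = 125
Step 6: length = 253


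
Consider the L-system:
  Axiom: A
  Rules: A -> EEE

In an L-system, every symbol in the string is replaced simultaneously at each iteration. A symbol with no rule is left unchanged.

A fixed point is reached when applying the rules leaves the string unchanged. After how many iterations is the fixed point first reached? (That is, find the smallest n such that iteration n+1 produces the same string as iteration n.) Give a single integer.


Step 0: A
Step 1: EEE
Step 2: EEE  (unchanged — fixed point at step 1)

Answer: 1


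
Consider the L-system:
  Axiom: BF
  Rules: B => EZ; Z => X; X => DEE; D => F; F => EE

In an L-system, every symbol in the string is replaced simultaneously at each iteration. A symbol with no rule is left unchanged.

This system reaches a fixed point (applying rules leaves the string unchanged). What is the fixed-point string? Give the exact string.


Answer: EEEEEEE

Derivation:
Step 0: BF
Step 1: EZEE
Step 2: EXEE
Step 3: EDEEEE
Step 4: EFEEEE
Step 5: EEEEEEE
Step 6: EEEEEEE  (unchanged — fixed point at step 5)


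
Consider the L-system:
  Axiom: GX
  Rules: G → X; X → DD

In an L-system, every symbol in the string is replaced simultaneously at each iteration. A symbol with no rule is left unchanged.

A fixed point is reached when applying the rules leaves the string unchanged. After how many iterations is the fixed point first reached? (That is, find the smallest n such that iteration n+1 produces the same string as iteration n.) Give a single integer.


Step 0: GX
Step 1: XDD
Step 2: DDDD
Step 3: DDDD  (unchanged — fixed point at step 2)

Answer: 2


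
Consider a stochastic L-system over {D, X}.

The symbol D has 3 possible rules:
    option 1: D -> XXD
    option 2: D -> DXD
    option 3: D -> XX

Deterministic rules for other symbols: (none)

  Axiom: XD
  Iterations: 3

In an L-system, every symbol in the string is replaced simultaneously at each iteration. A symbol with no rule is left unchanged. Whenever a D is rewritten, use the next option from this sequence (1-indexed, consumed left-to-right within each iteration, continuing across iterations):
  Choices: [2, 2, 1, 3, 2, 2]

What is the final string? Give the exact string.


Answer: XXXXDXDXXXDXD

Derivation:
Step 0: XD
Step 1: XDXD  (used choices [2])
Step 2: XDXDXXXD  (used choices [2, 1])
Step 3: XXXXDXDXXXDXD  (used choices [3, 2, 2])


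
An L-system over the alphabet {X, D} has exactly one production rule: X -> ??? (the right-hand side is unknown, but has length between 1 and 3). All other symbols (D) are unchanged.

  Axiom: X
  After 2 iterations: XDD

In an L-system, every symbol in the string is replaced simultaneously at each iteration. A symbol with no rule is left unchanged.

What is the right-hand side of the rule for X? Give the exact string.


Trying X -> XD:
  Step 0: X
  Step 1: XD
  Step 2: XDD
Matches the given result.

Answer: XD


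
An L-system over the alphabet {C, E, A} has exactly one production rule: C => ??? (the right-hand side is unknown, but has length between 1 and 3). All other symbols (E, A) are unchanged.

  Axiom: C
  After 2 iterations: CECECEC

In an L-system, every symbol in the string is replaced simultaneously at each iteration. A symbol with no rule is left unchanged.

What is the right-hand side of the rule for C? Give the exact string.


Trying C => CEC:
  Step 0: C
  Step 1: CEC
  Step 2: CECECEC
Matches the given result.

Answer: CEC


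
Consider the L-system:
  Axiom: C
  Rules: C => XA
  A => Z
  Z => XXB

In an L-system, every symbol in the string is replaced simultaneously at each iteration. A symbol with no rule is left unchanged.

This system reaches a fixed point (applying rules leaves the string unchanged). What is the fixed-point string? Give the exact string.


Step 0: C
Step 1: XA
Step 2: XZ
Step 3: XXXB
Step 4: XXXB  (unchanged — fixed point at step 3)

Answer: XXXB


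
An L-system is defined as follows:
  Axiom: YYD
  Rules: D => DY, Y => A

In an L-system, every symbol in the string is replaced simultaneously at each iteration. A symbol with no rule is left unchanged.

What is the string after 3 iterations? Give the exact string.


Step 0: YYD
Step 1: AADY
Step 2: AADYA
Step 3: AADYAA

Answer: AADYAA


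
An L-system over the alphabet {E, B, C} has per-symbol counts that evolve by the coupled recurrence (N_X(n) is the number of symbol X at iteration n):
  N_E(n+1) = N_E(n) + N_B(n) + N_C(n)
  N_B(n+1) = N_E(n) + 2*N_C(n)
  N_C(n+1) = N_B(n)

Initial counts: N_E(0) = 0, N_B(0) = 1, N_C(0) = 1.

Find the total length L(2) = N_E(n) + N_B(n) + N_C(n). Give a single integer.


Step 0: N_E=0, N_B=1, N_C=1, L=2
Step 1: N_E=2, N_B=2, N_C=1, L=5
Step 2: N_E=5, N_B=4, N_C=2, L=11

Answer: 11


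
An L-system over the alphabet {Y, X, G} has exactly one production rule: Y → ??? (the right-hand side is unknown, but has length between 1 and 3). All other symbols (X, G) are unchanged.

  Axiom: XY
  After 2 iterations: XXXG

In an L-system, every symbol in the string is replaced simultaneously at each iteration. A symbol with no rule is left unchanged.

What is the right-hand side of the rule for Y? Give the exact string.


Answer: XXG

Derivation:
Trying Y → XXG:
  Step 0: XY
  Step 1: XXXG
  Step 2: XXXG
Matches the given result.


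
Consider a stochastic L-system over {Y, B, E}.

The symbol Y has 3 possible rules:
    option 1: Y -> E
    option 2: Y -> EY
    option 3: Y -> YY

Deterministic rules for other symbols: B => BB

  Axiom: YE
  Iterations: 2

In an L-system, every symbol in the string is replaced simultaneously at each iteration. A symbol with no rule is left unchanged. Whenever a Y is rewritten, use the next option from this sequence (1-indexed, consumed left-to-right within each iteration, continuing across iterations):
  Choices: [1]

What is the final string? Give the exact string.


Answer: EE

Derivation:
Step 0: YE
Step 1: EE  (used choices [1])
Step 2: EE  (used choices [])


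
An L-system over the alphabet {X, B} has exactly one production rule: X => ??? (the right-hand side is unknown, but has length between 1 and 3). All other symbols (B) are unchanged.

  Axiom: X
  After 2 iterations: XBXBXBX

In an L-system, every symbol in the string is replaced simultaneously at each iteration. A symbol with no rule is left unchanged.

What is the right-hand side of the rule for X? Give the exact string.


Answer: XBX

Derivation:
Trying X => XBX:
  Step 0: X
  Step 1: XBX
  Step 2: XBXBXBX
Matches the given result.


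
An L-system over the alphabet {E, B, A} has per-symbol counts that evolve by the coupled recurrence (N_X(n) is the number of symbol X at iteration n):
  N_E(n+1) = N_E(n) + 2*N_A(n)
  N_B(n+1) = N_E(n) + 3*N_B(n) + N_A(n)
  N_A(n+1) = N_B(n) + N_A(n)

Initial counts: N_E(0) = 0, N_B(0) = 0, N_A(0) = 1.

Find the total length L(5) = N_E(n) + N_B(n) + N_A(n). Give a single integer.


Answer: 528

Derivation:
Step 0: N_E=0, N_B=0, N_A=1, L=1
Step 1: N_E=2, N_B=1, N_A=1, L=4
Step 2: N_E=4, N_B=6, N_A=2, L=12
Step 3: N_E=8, N_B=24, N_A=8, L=40
Step 4: N_E=24, N_B=88, N_A=32, L=144
Step 5: N_E=88, N_B=320, N_A=120, L=528


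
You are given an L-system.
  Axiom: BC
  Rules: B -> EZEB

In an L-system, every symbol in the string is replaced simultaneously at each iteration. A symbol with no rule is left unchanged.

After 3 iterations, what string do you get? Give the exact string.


Step 0: BC
Step 1: EZEBC
Step 2: EZEEZEBC
Step 3: EZEEZEEZEBC

Answer: EZEEZEEZEBC


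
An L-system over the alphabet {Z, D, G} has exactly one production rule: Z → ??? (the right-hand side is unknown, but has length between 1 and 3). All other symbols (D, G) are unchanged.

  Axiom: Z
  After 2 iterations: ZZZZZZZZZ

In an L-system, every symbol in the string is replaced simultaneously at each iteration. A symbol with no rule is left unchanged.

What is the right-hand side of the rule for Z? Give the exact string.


Trying Z → ZZZ:
  Step 0: Z
  Step 1: ZZZ
  Step 2: ZZZZZZZZZ
Matches the given result.

Answer: ZZZ


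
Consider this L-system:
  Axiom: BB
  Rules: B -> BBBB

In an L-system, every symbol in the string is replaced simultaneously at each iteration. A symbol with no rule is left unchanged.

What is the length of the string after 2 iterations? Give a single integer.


Answer: 32

Derivation:
Step 0: length = 2
Step 1: length = 8
Step 2: length = 32


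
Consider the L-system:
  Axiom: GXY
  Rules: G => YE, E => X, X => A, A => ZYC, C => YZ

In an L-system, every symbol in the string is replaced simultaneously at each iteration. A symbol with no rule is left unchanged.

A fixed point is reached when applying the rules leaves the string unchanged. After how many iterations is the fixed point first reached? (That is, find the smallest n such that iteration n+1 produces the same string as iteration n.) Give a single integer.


Step 0: GXY
Step 1: YEAY
Step 2: YXZYCY
Step 3: YAZYYZY
Step 4: YZYCZYYZY
Step 5: YZYYZZYYZY
Step 6: YZYYZZYYZY  (unchanged — fixed point at step 5)

Answer: 5


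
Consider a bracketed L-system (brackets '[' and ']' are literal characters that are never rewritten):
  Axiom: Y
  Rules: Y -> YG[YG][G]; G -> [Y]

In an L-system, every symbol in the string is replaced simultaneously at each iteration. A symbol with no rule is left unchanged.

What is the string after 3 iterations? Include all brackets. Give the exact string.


Answer: YG[YG][G][Y][YG[YG][G][Y]][[Y]][YG[YG][G]][YG[YG][G][Y][YG[YG][G][Y]][[Y]][YG[YG][G]]][[YG[YG][G]]]

Derivation:
Step 0: Y
Step 1: YG[YG][G]
Step 2: YG[YG][G][Y][YG[YG][G][Y]][[Y]]
Step 3: YG[YG][G][Y][YG[YG][G][Y]][[Y]][YG[YG][G]][YG[YG][G][Y][YG[YG][G][Y]][[Y]][YG[YG][G]]][[YG[YG][G]]]


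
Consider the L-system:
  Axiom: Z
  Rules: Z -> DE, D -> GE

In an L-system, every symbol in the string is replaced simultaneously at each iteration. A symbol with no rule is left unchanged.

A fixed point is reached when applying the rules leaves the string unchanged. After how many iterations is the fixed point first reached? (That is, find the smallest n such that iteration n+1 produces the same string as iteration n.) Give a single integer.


Step 0: Z
Step 1: DE
Step 2: GEE
Step 3: GEE  (unchanged — fixed point at step 2)

Answer: 2


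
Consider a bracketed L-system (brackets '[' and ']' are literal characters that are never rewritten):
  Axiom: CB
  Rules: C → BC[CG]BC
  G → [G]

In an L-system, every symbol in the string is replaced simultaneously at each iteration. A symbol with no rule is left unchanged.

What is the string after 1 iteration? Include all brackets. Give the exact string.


Step 0: CB
Step 1: BC[CG]BCB

Answer: BC[CG]BCB


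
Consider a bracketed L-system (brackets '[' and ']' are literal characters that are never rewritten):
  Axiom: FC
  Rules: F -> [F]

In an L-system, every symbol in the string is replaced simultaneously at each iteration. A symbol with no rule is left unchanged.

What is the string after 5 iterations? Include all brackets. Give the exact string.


Answer: [[[[[F]]]]]C

Derivation:
Step 0: FC
Step 1: [F]C
Step 2: [[F]]C
Step 3: [[[F]]]C
Step 4: [[[[F]]]]C
Step 5: [[[[[F]]]]]C


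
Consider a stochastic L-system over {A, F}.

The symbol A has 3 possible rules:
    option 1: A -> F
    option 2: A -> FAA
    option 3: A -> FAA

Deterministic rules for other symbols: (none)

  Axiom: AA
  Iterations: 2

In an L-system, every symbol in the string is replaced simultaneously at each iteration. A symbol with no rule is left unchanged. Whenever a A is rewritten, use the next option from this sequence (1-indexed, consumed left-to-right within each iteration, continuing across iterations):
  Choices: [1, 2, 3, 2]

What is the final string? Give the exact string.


Step 0: AA
Step 1: FFAA  (used choices [1, 2])
Step 2: FFFAAFAA  (used choices [3, 2])

Answer: FFFAAFAA


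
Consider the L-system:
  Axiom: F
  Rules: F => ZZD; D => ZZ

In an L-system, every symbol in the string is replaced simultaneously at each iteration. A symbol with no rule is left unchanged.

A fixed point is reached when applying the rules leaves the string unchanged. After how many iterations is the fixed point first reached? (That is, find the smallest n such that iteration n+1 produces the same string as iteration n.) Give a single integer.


Answer: 2

Derivation:
Step 0: F
Step 1: ZZD
Step 2: ZZZZ
Step 3: ZZZZ  (unchanged — fixed point at step 2)


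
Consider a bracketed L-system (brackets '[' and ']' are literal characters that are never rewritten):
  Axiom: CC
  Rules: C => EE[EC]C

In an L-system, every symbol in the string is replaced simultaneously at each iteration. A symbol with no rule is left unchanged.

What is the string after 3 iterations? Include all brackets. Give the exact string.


Answer: EE[EEE[EEE[EC]C]EE[EC]C]EE[EEE[EC]C]EE[EC]CEE[EEE[EEE[EC]C]EE[EC]C]EE[EEE[EC]C]EE[EC]C

Derivation:
Step 0: CC
Step 1: EE[EC]CEE[EC]C
Step 2: EE[EEE[EC]C]EE[EC]CEE[EEE[EC]C]EE[EC]C
Step 3: EE[EEE[EEE[EC]C]EE[EC]C]EE[EEE[EC]C]EE[EC]CEE[EEE[EEE[EC]C]EE[EC]C]EE[EEE[EC]C]EE[EC]C


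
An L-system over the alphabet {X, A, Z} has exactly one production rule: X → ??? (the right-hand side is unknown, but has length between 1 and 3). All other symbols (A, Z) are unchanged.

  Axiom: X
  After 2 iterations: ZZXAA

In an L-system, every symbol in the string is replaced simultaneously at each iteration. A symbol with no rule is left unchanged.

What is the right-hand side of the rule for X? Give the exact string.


Answer: ZXA

Derivation:
Trying X → ZXA:
  Step 0: X
  Step 1: ZXA
  Step 2: ZZXAA
Matches the given result.


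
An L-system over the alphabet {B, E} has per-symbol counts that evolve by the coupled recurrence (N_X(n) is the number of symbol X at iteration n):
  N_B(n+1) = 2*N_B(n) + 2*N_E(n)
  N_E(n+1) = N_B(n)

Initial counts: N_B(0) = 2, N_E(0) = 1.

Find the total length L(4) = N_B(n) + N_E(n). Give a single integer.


Answer: 164

Derivation:
Step 0: N_B=2, N_E=1, L=3
Step 1: N_B=6, N_E=2, L=8
Step 2: N_B=16, N_E=6, L=22
Step 3: N_B=44, N_E=16, L=60
Step 4: N_B=120, N_E=44, L=164


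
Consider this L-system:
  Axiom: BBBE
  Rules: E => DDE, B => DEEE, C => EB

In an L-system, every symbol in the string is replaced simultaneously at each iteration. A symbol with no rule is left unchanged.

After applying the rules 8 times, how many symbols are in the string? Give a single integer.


Answer: 155

Derivation:
Step 0: length = 4
Step 1: length = 15
Step 2: length = 35
Step 3: length = 55
Step 4: length = 75
Step 5: length = 95
Step 6: length = 115
Step 7: length = 135
Step 8: length = 155


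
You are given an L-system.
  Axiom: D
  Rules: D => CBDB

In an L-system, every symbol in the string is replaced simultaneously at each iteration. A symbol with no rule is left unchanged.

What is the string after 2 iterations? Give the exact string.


Answer: CBCBDBB

Derivation:
Step 0: D
Step 1: CBDB
Step 2: CBCBDBB


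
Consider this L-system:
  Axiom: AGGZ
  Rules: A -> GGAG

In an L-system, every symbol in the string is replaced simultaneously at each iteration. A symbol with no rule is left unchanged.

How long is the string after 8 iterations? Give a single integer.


Answer: 28

Derivation:
Step 0: length = 4
Step 1: length = 7
Step 2: length = 10
Step 3: length = 13
Step 4: length = 16
Step 5: length = 19
Step 6: length = 22
Step 7: length = 25
Step 8: length = 28


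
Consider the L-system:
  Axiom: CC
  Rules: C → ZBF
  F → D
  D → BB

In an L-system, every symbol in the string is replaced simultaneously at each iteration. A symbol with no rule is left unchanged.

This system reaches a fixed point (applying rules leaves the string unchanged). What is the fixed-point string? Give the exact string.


Step 0: CC
Step 1: ZBFZBF
Step 2: ZBDZBD
Step 3: ZBBBZBBB
Step 4: ZBBBZBBB  (unchanged — fixed point at step 3)

Answer: ZBBBZBBB


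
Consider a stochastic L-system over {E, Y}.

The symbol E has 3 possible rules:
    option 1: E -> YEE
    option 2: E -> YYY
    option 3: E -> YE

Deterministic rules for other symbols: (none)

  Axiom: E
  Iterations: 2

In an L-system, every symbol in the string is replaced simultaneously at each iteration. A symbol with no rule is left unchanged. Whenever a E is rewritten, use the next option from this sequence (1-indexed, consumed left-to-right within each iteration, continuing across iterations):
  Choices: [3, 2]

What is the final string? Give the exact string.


Answer: YYYY

Derivation:
Step 0: E
Step 1: YE  (used choices [3])
Step 2: YYYY  (used choices [2])


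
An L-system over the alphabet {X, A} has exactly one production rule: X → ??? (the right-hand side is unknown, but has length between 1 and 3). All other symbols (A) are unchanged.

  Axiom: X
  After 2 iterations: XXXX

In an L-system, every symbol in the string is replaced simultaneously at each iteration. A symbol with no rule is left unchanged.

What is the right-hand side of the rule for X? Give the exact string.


Trying X → XX:
  Step 0: X
  Step 1: XX
  Step 2: XXXX
Matches the given result.

Answer: XX


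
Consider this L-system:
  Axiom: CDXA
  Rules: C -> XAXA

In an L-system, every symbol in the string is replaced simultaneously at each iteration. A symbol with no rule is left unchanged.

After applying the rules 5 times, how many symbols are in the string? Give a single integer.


Answer: 7

Derivation:
Step 0: length = 4
Step 1: length = 7
Step 2: length = 7
Step 3: length = 7
Step 4: length = 7
Step 5: length = 7


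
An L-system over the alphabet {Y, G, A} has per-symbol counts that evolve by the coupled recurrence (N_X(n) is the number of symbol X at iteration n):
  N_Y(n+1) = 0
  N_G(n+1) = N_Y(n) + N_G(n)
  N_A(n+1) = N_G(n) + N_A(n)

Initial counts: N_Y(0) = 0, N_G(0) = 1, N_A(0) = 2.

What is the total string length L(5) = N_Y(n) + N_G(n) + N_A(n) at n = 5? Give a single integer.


Answer: 8

Derivation:
Step 0: N_Y=0, N_G=1, N_A=2, L=3
Step 1: N_Y=0, N_G=1, N_A=3, L=4
Step 2: N_Y=0, N_G=1, N_A=4, L=5
Step 3: N_Y=0, N_G=1, N_A=5, L=6
Step 4: N_Y=0, N_G=1, N_A=6, L=7
Step 5: N_Y=0, N_G=1, N_A=7, L=8


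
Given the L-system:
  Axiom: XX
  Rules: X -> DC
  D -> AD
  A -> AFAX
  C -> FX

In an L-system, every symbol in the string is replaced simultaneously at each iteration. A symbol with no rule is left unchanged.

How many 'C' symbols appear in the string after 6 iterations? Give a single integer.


Step 0: XX  (0 'C')
Step 1: DCDC  (2 'C')
Step 2: ADFXADFX  (0 'C')
Step 3: AFAXADFDCAFAXADFDC  (2 'C')
Step 4: AFAXFAFAXDCAFAXADFADFXAFAXFAFAXDCAFAXADFADFX  (2 'C')
Step 5: AFAXFAFAXDCFAFAXFAFAXDCADFXAFAXFAFAXDCAFAXADFAFAXADFDCAFAXFAFAXDCFAFAXFAFAXDCADFXAFAXFAFAXDCAFAXADFAFAXADFDC  (8 'C')
Step 6: AFAXFAFAXDCFAFAXFAFAXDCADFXFAFAXFAFAXDCFAFAXFAFAXDCADFXAFAXADFDCAFAXFAFAXDCFAFAXFAFAXDCADFXAFAXFAFAXDCAFAXADFAFAXFAFAXDCAFAXADFADFXAFAXFAFAXDCFAFAXFAFAXDCADFXFAFAXFAFAXDCFAFAXFAFAXDCADFXAFAXADFDCAFAXFAFAXDCFAFAXFAFAXDCADFXAFAXFAFAXDCAFAXADFAFAXFAFAXDCAFAXADFADFX  (18 'C')

Answer: 18


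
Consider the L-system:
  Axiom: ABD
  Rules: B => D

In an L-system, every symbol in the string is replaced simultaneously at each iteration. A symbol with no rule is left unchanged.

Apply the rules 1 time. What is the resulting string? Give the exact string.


Answer: ADD

Derivation:
Step 0: ABD
Step 1: ADD


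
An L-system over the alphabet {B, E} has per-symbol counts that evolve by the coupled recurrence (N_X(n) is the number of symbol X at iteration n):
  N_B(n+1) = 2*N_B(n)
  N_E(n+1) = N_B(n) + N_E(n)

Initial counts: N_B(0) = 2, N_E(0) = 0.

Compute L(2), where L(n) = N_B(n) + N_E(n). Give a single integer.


Answer: 14

Derivation:
Step 0: N_B=2, N_E=0, L=2
Step 1: N_B=4, N_E=2, L=6
Step 2: N_B=8, N_E=6, L=14


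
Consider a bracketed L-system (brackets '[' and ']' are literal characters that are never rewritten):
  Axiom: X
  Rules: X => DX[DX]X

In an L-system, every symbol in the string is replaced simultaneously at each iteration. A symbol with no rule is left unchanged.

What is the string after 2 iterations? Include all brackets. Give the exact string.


Answer: DDX[DX]X[DDX[DX]X]DX[DX]X

Derivation:
Step 0: X
Step 1: DX[DX]X
Step 2: DDX[DX]X[DDX[DX]X]DX[DX]X


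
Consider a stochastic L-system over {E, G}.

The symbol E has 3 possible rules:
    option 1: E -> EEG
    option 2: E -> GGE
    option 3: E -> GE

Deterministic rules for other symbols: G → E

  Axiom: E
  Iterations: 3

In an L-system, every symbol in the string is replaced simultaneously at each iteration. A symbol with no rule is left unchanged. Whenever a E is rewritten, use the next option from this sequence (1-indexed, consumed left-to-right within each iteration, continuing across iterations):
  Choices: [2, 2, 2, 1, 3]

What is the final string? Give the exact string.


Answer: GGEEEGEEGE

Derivation:
Step 0: E
Step 1: GGE  (used choices [2])
Step 2: EEGGE  (used choices [2])
Step 3: GGEEEGEEGE  (used choices [2, 1, 3])


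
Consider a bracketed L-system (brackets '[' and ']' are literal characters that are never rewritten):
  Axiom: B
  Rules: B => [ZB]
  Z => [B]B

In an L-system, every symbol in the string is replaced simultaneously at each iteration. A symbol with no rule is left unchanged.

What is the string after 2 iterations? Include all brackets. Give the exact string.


Step 0: B
Step 1: [ZB]
Step 2: [[B]B[ZB]]

Answer: [[B]B[ZB]]


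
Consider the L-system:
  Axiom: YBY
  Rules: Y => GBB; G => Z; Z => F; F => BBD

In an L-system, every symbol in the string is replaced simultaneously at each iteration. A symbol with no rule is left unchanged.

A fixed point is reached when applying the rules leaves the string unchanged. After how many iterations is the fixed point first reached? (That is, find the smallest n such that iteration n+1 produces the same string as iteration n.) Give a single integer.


Answer: 4

Derivation:
Step 0: YBY
Step 1: GBBBGBB
Step 2: ZBBBZBB
Step 3: FBBBFBB
Step 4: BBDBBBBBDBB
Step 5: BBDBBBBBDBB  (unchanged — fixed point at step 4)


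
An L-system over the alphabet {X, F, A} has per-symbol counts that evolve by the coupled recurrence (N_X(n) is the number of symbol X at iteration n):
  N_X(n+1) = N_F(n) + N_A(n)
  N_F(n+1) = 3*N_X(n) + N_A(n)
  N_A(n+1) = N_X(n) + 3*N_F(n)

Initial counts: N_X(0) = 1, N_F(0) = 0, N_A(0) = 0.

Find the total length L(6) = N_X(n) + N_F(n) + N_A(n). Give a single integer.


Step 0: N_X=1, N_F=0, N_A=0, L=1
Step 1: N_X=0, N_F=3, N_A=1, L=4
Step 2: N_X=4, N_F=1, N_A=9, L=14
Step 3: N_X=10, N_F=21, N_A=7, L=38
Step 4: N_X=28, N_F=37, N_A=73, L=138
Step 5: N_X=110, N_F=157, N_A=139, L=406
Step 6: N_X=296, N_F=469, N_A=581, L=1346

Answer: 1346


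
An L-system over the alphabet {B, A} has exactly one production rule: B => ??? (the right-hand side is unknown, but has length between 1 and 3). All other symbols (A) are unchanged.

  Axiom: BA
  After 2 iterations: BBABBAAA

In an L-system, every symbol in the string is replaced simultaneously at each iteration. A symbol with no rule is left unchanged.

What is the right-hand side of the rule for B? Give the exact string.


Trying B => BBA:
  Step 0: BA
  Step 1: BBAA
  Step 2: BBABBAAA
Matches the given result.

Answer: BBA


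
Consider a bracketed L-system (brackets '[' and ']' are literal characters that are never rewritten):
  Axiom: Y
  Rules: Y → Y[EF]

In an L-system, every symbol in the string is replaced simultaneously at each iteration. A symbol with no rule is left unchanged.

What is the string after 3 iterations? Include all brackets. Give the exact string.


Answer: Y[EF][EF][EF]

Derivation:
Step 0: Y
Step 1: Y[EF]
Step 2: Y[EF][EF]
Step 3: Y[EF][EF][EF]


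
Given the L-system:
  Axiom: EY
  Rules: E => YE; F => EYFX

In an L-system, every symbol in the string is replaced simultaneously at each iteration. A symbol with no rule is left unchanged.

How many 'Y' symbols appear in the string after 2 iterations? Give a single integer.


Answer: 3

Derivation:
Step 0: EY  (1 'Y')
Step 1: YEY  (2 'Y')
Step 2: YYEY  (3 'Y')


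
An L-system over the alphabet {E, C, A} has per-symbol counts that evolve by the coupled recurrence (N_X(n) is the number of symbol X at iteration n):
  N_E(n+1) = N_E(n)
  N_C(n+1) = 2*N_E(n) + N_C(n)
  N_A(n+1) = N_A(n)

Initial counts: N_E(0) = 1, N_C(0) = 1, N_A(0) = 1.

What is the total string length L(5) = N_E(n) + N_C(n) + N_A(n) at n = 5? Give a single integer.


Answer: 13

Derivation:
Step 0: N_E=1, N_C=1, N_A=1, L=3
Step 1: N_E=1, N_C=3, N_A=1, L=5
Step 2: N_E=1, N_C=5, N_A=1, L=7
Step 3: N_E=1, N_C=7, N_A=1, L=9
Step 4: N_E=1, N_C=9, N_A=1, L=11
Step 5: N_E=1, N_C=11, N_A=1, L=13


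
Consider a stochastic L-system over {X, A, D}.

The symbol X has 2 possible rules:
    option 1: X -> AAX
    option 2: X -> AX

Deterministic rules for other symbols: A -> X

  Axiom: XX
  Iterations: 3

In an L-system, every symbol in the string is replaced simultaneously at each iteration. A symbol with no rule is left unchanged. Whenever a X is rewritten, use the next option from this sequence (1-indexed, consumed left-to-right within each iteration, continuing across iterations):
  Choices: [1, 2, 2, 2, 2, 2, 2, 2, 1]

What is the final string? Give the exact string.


Answer: AXAXXAXAXXAAX

Derivation:
Step 0: XX
Step 1: AAXAX  (used choices [1, 2])
Step 2: XXAXXAX  (used choices [2, 2])
Step 3: AXAXXAXAXXAAX  (used choices [2, 2, 2, 2, 1])


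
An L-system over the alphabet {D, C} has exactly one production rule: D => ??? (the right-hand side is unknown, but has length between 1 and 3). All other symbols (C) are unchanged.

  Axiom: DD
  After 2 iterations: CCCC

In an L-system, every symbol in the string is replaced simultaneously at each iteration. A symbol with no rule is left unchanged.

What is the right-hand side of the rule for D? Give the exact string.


Answer: CC

Derivation:
Trying D => CC:
  Step 0: DD
  Step 1: CCCC
  Step 2: CCCC
Matches the given result.


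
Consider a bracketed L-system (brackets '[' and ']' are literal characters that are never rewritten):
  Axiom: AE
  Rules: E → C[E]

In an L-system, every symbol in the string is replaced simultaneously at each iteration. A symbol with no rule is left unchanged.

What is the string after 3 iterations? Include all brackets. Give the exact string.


Answer: AC[C[C[E]]]

Derivation:
Step 0: AE
Step 1: AC[E]
Step 2: AC[C[E]]
Step 3: AC[C[C[E]]]


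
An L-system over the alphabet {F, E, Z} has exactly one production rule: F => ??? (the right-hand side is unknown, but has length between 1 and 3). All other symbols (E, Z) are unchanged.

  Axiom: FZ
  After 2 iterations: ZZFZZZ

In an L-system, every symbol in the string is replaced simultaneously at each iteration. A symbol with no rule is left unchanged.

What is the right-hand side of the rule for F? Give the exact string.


Trying F => ZFZ:
  Step 0: FZ
  Step 1: ZFZZ
  Step 2: ZZFZZZ
Matches the given result.

Answer: ZFZ


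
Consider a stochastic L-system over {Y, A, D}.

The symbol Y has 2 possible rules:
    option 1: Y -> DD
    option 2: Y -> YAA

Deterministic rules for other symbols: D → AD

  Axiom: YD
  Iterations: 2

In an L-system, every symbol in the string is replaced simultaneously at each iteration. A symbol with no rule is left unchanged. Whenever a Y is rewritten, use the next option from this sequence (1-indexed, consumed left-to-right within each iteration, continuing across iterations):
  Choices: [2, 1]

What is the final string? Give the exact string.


Answer: DDAAAAD

Derivation:
Step 0: YD
Step 1: YAAAD  (used choices [2])
Step 2: DDAAAAD  (used choices [1])


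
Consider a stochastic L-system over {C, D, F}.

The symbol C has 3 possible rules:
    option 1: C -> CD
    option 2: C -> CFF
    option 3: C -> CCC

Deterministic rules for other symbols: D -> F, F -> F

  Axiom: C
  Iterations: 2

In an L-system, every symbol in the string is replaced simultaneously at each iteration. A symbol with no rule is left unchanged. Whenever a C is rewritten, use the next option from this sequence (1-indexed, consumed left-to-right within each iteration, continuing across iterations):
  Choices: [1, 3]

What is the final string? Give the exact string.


Step 0: C
Step 1: CD  (used choices [1])
Step 2: CCCF  (used choices [3])

Answer: CCCF


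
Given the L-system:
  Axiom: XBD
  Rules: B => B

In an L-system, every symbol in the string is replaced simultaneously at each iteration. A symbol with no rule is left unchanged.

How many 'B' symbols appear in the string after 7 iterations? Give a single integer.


Answer: 1

Derivation:
Step 0: XBD  (1 'B')
Step 1: XBD  (1 'B')
Step 2: XBD  (1 'B')
Step 3: XBD  (1 'B')
Step 4: XBD  (1 'B')
Step 5: XBD  (1 'B')
Step 6: XBD  (1 'B')
Step 7: XBD  (1 'B')


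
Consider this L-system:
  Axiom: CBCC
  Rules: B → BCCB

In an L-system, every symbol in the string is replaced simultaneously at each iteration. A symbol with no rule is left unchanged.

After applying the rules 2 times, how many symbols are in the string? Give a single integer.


Answer: 13

Derivation:
Step 0: length = 4
Step 1: length = 7
Step 2: length = 13


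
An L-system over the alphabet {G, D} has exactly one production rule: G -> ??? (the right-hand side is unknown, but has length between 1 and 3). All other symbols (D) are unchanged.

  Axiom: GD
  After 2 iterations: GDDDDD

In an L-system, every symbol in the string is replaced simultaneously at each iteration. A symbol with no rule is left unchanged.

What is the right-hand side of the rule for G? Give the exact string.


Trying G -> GDD:
  Step 0: GD
  Step 1: GDDD
  Step 2: GDDDDD
Matches the given result.

Answer: GDD


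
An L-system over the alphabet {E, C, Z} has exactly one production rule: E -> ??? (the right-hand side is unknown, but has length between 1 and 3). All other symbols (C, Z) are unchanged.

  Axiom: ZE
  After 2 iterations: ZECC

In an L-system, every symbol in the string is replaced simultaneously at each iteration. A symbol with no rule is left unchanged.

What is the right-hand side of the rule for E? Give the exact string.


Trying E -> EC:
  Step 0: ZE
  Step 1: ZEC
  Step 2: ZECC
Matches the given result.

Answer: EC


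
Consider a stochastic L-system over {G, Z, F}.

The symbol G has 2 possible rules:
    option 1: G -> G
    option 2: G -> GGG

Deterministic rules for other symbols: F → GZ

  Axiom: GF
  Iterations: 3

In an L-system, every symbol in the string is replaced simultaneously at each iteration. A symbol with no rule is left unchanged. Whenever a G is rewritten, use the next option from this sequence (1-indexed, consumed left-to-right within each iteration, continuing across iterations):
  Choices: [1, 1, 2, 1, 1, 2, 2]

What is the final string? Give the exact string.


Step 0: GF
Step 1: GGZ  (used choices [1])
Step 2: GGGGZ  (used choices [1, 2])
Step 3: GGGGGGGGZ  (used choices [1, 1, 2, 2])

Answer: GGGGGGGGZ


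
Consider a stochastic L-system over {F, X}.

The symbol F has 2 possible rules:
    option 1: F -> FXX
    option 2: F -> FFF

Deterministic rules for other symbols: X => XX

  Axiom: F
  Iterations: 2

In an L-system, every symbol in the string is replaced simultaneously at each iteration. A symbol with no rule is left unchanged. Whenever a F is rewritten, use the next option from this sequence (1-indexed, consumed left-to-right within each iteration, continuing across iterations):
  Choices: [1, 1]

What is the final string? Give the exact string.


Answer: FXXXXXX

Derivation:
Step 0: F
Step 1: FXX  (used choices [1])
Step 2: FXXXXXX  (used choices [1])


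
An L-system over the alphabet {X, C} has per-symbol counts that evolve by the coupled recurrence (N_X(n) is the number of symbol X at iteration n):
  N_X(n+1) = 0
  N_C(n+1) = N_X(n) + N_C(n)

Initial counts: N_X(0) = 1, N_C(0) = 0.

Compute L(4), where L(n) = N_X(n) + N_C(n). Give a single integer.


Step 0: N_X=1, N_C=0, L=1
Step 1: N_X=0, N_C=1, L=1
Step 2: N_X=0, N_C=1, L=1
Step 3: N_X=0, N_C=1, L=1
Step 4: N_X=0, N_C=1, L=1

Answer: 1


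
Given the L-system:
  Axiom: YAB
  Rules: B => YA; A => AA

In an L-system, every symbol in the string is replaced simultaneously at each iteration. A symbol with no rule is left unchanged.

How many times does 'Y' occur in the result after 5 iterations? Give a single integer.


Answer: 2

Derivation:
Step 0: YAB  (1 'Y')
Step 1: YAAYA  (2 'Y')
Step 2: YAAAAYAA  (2 'Y')
Step 3: YAAAAAAAAYAAAA  (2 'Y')
Step 4: YAAAAAAAAAAAAAAAAYAAAAAAAA  (2 'Y')
Step 5: YAAAAAAAAAAAAAAAAAAAAAAAAAAAAAAAAYAAAAAAAAAAAAAAAA  (2 'Y')


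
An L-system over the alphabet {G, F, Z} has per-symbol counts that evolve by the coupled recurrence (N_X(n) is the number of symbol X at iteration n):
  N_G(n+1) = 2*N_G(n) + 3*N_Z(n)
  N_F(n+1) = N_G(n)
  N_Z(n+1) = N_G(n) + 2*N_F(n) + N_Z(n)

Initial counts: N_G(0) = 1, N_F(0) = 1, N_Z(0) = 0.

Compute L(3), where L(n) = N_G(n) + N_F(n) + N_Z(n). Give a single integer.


Answer: 84

Derivation:
Step 0: N_G=1, N_F=1, N_Z=0, L=2
Step 1: N_G=2, N_F=1, N_Z=3, L=6
Step 2: N_G=13, N_F=2, N_Z=7, L=22
Step 3: N_G=47, N_F=13, N_Z=24, L=84
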